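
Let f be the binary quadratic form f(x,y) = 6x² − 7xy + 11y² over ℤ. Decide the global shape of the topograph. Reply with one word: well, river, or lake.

D = b²−4ac = (-7)² − 4·6·11 = -215
D < 0 ⇒ definite ⇒ every region one sign ⇒ single well

well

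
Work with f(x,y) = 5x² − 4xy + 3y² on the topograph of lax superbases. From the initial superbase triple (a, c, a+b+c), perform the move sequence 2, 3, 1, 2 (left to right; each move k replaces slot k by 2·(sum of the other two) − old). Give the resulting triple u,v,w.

start (5,3,4) = (f(1,0),f(0,1),f(1,1))
replace slot 2: 2·(5+4) − 3 = 15 → (5,15,4)
replace slot 3: 2·(5+15) − 4 = 36 → (5,15,36)
replace slot 1: 2·(15+36) − 5 = 97 → (97,15,36)
replace slot 2: 2·(97+36) − 15 = 251 → (97,251,36)

97,251,36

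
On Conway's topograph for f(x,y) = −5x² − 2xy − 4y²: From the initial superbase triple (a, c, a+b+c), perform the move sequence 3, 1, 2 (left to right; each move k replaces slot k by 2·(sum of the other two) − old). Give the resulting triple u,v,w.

start (-5,-4,-11) = (f(1,0),f(0,1),f(1,1))
replace slot 3: 2·((-5)+(-4)) − (-11) = -7 → (-5,-4,-7)
replace slot 1: 2·((-4)+(-7)) − (-5) = -17 → (-17,-4,-7)
replace slot 2: 2·((-17)+(-7)) − (-4) = -44 → (-17,-44,-7)

-17,-44,-7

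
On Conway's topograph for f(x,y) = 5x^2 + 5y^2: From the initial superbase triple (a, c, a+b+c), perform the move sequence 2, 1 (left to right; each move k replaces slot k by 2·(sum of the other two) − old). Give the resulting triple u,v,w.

start (5,5,10) = (f(1,0),f(0,1),f(1,1))
replace slot 2: 2·(5+10) − 5 = 25 → (5,25,10)
replace slot 1: 2·(25+10) − 5 = 65 → (65,25,10)

65,25,10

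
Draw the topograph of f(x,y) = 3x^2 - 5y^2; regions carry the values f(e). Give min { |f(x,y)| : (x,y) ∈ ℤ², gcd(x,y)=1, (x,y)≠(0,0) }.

descent: ρ → (-5,0,3)
descent: ρ → (3,6,-2)  [lands on river]
river: ρ → (-2,6,3)
closes: descent 2, river 2
min |a| on river = 2

2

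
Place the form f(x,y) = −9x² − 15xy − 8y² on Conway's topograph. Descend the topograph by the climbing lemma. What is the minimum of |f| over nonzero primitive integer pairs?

translate: b→-3 (≡15 mod 18), so (9,15,8)→(9,-3,2)
flip: (9,-3,2)→(2,3,9)
translate: b→-1 (≡3 mod 4), so (2,3,9)→(2,-1,8)
reduced (well bottom): (2,-1,8) with a≤c, −a<b≤a
well minimum |f| = |-2| = 2 (negative-definite)

2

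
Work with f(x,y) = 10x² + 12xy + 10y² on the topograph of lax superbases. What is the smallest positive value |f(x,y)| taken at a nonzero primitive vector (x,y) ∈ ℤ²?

translate: b→-8 (≡12 mod 20), so (10,12,10)→(10,-8,8)
flip: (10,-8,8)→(8,8,10)
reduced (well bottom): (8,8,10) with a≤c, −a<b≤a
well minimum = a = 8

8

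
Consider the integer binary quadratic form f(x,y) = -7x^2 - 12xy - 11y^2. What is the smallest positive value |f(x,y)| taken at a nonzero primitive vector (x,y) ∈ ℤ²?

translate: b→-2 (≡12 mod 14), so (7,12,11)→(7,-2,6)
flip: (7,-2,6)→(6,2,7)
reduced (well bottom): (6,2,7) with a≤c, −a<b≤a
well minimum |f| = |-6| = 6 (negative-definite)

6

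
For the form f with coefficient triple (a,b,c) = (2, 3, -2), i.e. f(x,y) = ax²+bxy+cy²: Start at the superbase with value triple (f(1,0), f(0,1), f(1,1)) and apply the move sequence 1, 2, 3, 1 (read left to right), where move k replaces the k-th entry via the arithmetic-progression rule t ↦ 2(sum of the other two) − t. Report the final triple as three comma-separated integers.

start (2,-2,3) = (f(1,0),f(0,1),f(1,1))
replace slot 1: 2·((-2)+3) − 2 = 0 → (0,-2,3)
replace slot 2: 2·(0+3) − (-2) = 8 → (0,8,3)
replace slot 3: 2·(0+8) − 3 = 13 → (0,8,13)
replace slot 1: 2·(8+13) − 0 = 42 → (42,8,13)

42,8,13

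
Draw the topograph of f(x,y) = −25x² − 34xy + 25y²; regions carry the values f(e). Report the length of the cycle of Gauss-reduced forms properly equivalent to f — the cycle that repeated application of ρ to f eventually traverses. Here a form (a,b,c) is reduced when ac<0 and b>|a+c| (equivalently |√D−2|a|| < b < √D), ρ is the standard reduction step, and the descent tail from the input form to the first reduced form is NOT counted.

D = 3656, ⌊√D⌋ = 60
descent: ρ → (25,34,-25)  [lands on river]
river: ρ → (-25,16,34)
river: ρ → (34,52,-7)
river: ρ → (-7,60,2)
river: ρ → (2,60,-7)
river: ρ → (-7,52,34)
river: ρ → (34,16,-25)
river: ρ → (-25,34,25)
river: ρ → (25,16,-34)
river: ρ → (-34,52,7)
river: ρ → (7,60,-2)
river: ρ → (-2,60,7)
river: ρ → (7,52,-34)
river: ρ → (-34,16,25)
ρ-cycle length = 14 (tail of 1 descent step not counted)

14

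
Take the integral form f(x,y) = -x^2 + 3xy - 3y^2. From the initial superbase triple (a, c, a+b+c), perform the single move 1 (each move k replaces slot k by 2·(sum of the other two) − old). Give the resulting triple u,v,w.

start (-1,-3,-1) = (f(1,0),f(0,1),f(1,1))
replace slot 1: 2·((-3)+(-1)) − (-1) = -7 → (-7,-3,-1)

-7,-3,-1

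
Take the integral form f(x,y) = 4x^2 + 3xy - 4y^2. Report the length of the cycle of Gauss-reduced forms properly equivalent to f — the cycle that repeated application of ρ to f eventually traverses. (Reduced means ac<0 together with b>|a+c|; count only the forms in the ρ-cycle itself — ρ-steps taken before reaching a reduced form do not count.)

D = 73, ⌊√D⌋ = 8
river: ρ → (-4,5,3)
river: ρ → (3,7,-2)
river: ρ → (-2,5,6)
river: ρ → (6,7,-1)
river: ρ → (-1,7,6)
river: ρ → (6,5,-2)
river: ρ → (-2,7,3)
river: ρ → (3,5,-4)
river: ρ → (-4,3,4)
river: ρ → (4,5,-3)
river: ρ → (-3,7,2)
river: ρ → (2,5,-6)
river: ρ → (-6,7,1)
river: ρ → (1,7,-6)
river: ρ → (-6,5,2)
river: ρ → (2,7,-3)
river: ρ → (-3,5,4)
river: ρ → (4,3,-4)
ρ-cycle length = 18 (tail of 0 descent steps not counted)

18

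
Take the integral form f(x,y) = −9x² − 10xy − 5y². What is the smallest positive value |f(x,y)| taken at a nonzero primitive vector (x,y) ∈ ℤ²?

translate: b→-8 (≡10 mod 18), so (9,10,5)→(9,-8,4)
flip: (9,-8,4)→(4,8,9)
translate: b→0 (≡8 mod 8), so (4,8,9)→(4,0,5)
reduced (well bottom): (4,0,5) with a≤c, −a<b≤a
well minimum |f| = |-4| = 4 (negative-definite)

4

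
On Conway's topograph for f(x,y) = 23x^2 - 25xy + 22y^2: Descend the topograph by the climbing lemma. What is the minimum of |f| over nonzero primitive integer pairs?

translate: b→21 (≡-25 mod 46), so (23,-25,22)→(23,21,20)
flip: (23,21,20)→(20,-21,23)
translate: b→19 (≡-21 mod 40), so (20,-21,23)→(20,19,22)
reduced (well bottom): (20,19,22) with a≤c, −a<b≤a
well minimum = a = 20

20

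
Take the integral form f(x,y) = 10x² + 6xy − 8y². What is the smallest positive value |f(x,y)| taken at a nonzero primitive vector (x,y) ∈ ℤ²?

river: ρ → (-8,10,8)
river: ρ → (8,6,-10)
river: ρ → (-10,14,4)
river: ρ → (4,18,-2)
river: ρ → (-2,18,4)
river: ρ → (4,14,-10)
river: ρ → (-10,6,8)
river: ρ → (8,10,-8)
river: ρ → (-8,6,10)
river: ρ → (10,14,-4)
river: ρ → (-4,18,2)
river: ρ → (2,18,-4)
river: ρ → (-4,14,10)
river: ρ → (10,6,-8)
closes: descent 0, river 14
min |a| on river = 2

2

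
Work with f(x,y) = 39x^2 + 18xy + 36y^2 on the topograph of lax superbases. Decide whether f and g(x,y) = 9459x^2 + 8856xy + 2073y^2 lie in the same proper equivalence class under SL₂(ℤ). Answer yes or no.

D₁ = -5292, D₂ = -5292
f: flip: (39,18,36)→(36,-18,39)
f: reduced (well bottom): (36,-18,39) with a≤c, −a<b≤a
g: flip: (9459,8856,2073)→(2073,-8856,9459)
g: translate: b→-564 (≡-8856 mod 4146), so (2073,-8856,9459)→(2073,-564,39)
g: flip: (2073,-564,39)→(39,564,2073)
g: translate: b→18 (≡564 mod 78), so (39,564,2073)→(39,18,36)
g: flip: (39,18,36)→(36,-18,39)
g: reduced (well bottom): (36,-18,39) with a≤c, −a<b≤a
reduced forms (36, -18, 39) vs (36, -18, 39) ⇒ equivalent

yes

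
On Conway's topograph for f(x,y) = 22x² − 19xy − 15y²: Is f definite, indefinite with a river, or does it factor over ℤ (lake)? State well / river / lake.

D = b²−4ac = (-19)² − 4·22·(-15) = 1681
D = 41² is a perfect square ⇒ form factors over ℤ ⇒ lakes

lake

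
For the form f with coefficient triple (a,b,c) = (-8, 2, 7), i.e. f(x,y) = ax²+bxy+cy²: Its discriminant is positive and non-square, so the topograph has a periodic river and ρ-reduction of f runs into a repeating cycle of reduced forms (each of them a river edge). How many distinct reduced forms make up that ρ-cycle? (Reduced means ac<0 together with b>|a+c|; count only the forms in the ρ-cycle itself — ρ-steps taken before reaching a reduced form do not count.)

D = 228, ⌊√D⌋ = 15
river: ρ → (7,12,-3)
river: ρ → (-3,12,7)
river: ρ → (7,2,-8)
river: ρ → (-8,14,1)
river: ρ → (1,14,-8)
river: ρ → (-8,2,7)
ρ-cycle length = 6 (tail of 0 descent steps not counted)

6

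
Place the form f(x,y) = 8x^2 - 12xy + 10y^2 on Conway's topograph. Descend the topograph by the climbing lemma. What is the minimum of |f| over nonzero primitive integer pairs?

translate: b→4 (≡-12 mod 16), so (8,-12,10)→(8,4,6)
flip: (8,4,6)→(6,-4,8)
reduced (well bottom): (6,-4,8) with a≤c, −a<b≤a
well minimum = a = 6

6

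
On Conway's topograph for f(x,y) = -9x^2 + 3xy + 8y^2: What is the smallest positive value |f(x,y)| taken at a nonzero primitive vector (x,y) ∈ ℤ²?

river: ρ → (8,13,-4)
river: ρ → (-4,11,11)
river: ρ → (11,11,-4)
river: ρ → (-4,13,8)
river: ρ → (8,3,-9)
river: ρ → (-9,15,2)
river: ρ → (2,17,-1)
river: ρ → (-1,17,2)
river: ρ → (2,15,-9)
river: ρ → (-9,3,8)
closes: descent 0, river 10
min |a| on river = 1

1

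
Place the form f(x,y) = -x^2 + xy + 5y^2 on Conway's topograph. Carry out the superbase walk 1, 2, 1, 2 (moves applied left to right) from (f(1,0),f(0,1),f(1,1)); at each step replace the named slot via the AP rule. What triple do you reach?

start (-1,5,5) = (f(1,0),f(0,1),f(1,1))
replace slot 1: 2·(5+5) − (-1) = 21 → (21,5,5)
replace slot 2: 2·(21+5) − 5 = 47 → (21,47,5)
replace slot 1: 2·(47+5) − 21 = 83 → (83,47,5)
replace slot 2: 2·(83+5) − 47 = 129 → (83,129,5)

83,129,5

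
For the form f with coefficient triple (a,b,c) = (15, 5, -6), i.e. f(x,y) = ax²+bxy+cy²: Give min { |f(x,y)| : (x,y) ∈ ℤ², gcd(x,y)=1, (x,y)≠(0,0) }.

descent: ρ → (-6,19,1)  [lands on river]
river: ρ → (1,19,-6)
river: ρ → (-6,17,4)
river: ρ → (4,15,-10)
river: ρ → (-10,5,9)
river: ρ → (9,13,-6)
river: ρ → (-6,11,11)
river: ρ → (11,11,-6)
river: ρ → (-6,13,9)
river: ρ → (9,5,-10)
river: ρ → (-10,15,4)
river: ρ → (4,17,-6)
closes: descent 1, river 12
min |a| on river = 1

1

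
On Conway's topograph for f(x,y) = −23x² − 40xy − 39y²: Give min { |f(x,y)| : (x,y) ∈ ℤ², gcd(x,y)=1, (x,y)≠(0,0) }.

translate: b→-6 (≡40 mod 46), so (23,40,39)→(23,-6,22)
flip: (23,-6,22)→(22,6,23)
reduced (well bottom): (22,6,23) with a≤c, −a<b≤a
well minimum |f| = |-22| = 22 (negative-definite)

22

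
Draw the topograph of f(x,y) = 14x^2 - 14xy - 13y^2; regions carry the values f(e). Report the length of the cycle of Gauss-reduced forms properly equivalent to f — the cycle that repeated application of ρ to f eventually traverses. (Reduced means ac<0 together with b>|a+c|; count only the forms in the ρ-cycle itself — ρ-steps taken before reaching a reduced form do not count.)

D = 924, ⌊√D⌋ = 30
descent: ρ → (-13,14,14)  [lands on river]
river: ρ → (14,14,-13)
river: ρ → (-13,12,15)
river: ρ → (15,18,-10)
river: ρ → (-10,22,11)
river: ρ → (11,22,-10)
river: ρ → (-10,18,15)
river: ρ → (15,12,-13)
ρ-cycle length = 8 (tail of 1 descent step not counted)

8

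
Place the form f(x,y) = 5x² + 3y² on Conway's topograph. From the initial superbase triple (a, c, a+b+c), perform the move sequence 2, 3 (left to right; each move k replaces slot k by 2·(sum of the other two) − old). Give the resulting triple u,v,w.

start (5,3,8) = (f(1,0),f(0,1),f(1,1))
replace slot 2: 2·(5+8) − 3 = 23 → (5,23,8)
replace slot 3: 2·(5+23) − 8 = 48 → (5,23,48)

5,23,48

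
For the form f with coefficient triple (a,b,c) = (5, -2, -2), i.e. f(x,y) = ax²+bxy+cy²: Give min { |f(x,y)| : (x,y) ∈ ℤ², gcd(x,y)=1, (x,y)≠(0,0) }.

descent: ρ → (-2,6,1)  [lands on river]
river: ρ → (1,6,-2)
closes: descent 1, river 2
min |a| on river = 1

1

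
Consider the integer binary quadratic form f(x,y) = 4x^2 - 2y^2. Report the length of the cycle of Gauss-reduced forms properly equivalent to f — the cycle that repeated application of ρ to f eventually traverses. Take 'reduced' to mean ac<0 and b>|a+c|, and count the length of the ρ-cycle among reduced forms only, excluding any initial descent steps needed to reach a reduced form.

D = 32, ⌊√D⌋ = 5
descent: ρ → (-2,4,2)  [lands on river]
river: ρ → (2,4,-2)
ρ-cycle length = 2 (tail of 1 descent step not counted)

2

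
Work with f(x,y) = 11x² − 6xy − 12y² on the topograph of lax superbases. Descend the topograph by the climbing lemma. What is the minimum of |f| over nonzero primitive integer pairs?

descent: ρ → (-12,6,11)  [lands on river]
river: ρ → (11,16,-7)
river: ρ → (-7,12,15)
river: ρ → (15,18,-4)
river: ρ → (-4,22,5)
river: ρ → (5,18,-12)
closes: descent 1, river 6
min |a| on river = 4

4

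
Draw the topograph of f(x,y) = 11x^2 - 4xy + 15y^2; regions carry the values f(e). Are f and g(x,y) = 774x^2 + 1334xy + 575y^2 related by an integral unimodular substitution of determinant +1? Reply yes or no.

D₁ = -644, D₂ = -644
f: reduced (well bottom): (11,-4,15) with a≤c, −a<b≤a
g: translate: b→-214 (≡1334 mod 1548), so (774,1334,575)→(774,-214,15)
g: flip: (774,-214,15)→(15,214,774)
g: translate: b→4 (≡214 mod 30), so (15,214,774)→(15,4,11)
g: flip: (15,4,11)→(11,-4,15)
g: reduced (well bottom): (11,-4,15) with a≤c, −a<b≤a
reduced forms (11, -4, 15) vs (11, -4, 15) ⇒ equivalent

yes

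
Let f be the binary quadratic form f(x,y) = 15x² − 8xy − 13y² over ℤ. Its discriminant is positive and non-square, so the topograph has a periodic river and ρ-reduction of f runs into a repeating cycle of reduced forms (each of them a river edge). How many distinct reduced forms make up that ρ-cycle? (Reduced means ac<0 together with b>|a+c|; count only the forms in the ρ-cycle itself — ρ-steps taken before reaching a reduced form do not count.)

D = 844, ⌊√D⌋ = 29
descent: ρ → (-13,8,15)  [lands on river]
river: ρ → (15,22,-6)
river: ρ → (-6,26,7)
river: ρ → (7,16,-21)
river: ρ → (-21,26,2)
river: ρ → (2,26,-21)
river: ρ → (-21,16,7)
river: ρ → (7,26,-6)
river: ρ → (-6,22,15)
river: ρ → (15,8,-13)
river: ρ → (-13,18,10)
river: ρ → (10,22,-9)
river: ρ → (-9,14,18)
river: ρ → (18,22,-5)
river: ρ → (-5,28,3)
river: ρ → (3,26,-14)
river: ρ → (-14,2,15)
river: ρ → (15,28,-1)
river: ρ → (-1,28,15)
river: ρ → (15,2,-14)
river: ρ → (-14,26,3)
river: ρ → (3,28,-5)
river: ρ → (-5,22,18)
river: ρ → (18,14,-9)
river: ρ → (-9,22,10)
river: ρ → (10,18,-13)
ρ-cycle length = 26 (tail of 1 descent step not counted)

26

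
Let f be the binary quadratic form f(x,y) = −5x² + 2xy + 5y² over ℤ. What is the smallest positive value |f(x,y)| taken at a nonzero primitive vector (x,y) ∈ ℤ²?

river: ρ → (5,8,-2)
river: ρ → (-2,8,5)
river: ρ → (5,2,-5)
river: ρ → (-5,8,2)
river: ρ → (2,8,-5)
river: ρ → (-5,2,5)
closes: descent 0, river 6
min |a| on river = 2

2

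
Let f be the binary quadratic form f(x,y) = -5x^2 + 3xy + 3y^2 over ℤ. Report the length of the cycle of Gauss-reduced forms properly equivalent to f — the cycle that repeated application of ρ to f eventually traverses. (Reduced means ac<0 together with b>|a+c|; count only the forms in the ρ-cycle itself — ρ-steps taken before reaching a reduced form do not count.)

D = 69, ⌊√D⌋ = 8
river: ρ → (3,3,-5)
river: ρ → (-5,7,1)
river: ρ → (1,7,-5)
river: ρ → (-5,3,3)
ρ-cycle length = 4 (tail of 0 descent steps not counted)

4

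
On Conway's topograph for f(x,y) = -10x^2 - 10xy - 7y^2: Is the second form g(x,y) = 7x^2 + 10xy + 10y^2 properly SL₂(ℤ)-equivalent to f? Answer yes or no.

D₁ = -180, D₂ = -180
f is negative-definite; reduce −f:
−f: flip: (10,10,7)→(7,-10,10)
−f: translate: b→4 (≡-10 mod 14), so (7,-10,10)→(7,4,7)
−f: reduced (well bottom): (7,4,7) with a≤c, −a<b≤a
flip sign back: reduced form of f is (-7,-4,-7)
g: translate: b→-4 (≡10 mod 14), so (7,10,10)→(7,-4,7)
g: flip: (7,-4,7)→(7,4,7)
g: reduced (well bottom): (7,4,7) with a≤c, −a<b≤a
reduced forms (-7, -4, -7) vs (7, 4, 7) ⇒ inequivalent

no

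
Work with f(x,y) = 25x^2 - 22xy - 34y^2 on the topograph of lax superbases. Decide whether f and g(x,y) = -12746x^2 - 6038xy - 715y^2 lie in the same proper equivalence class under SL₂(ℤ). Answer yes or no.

D₁ = 3884, D₂ = 3884
river cycle of f (length 22): (-34, 22, 25), (25, 28, -31), (-31, 34, 22), (22, 54, -11), (-11, 56, 17), (17, 46, -26), (-26, 58, 5), (5, 62, -2), (-2, 62, 5), (5, 58, -26), … (12 more)
river cycle of g (length 22): (-34, 22, 25), (25, 28, -31), (-31, 34, 22), (22, 54, -11), (-11, 56, 17), (17, 46, -26), (-26, 58, 5), (5, 62, -2), (-2, 62, 5), (5, 58, -26), … (12 more)
cycles coincide ⇒ equivalent

yes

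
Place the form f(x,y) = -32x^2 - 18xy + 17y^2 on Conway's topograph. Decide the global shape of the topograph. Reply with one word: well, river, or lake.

D = b²−4ac = (-18)² − 4·(-32)·17 = 2500
D = 50² is a perfect square ⇒ form factors over ℤ ⇒ lakes

lake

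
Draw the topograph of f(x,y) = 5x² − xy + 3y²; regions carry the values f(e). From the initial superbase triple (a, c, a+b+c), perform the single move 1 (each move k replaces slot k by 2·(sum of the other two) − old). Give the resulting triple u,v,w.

start (5,3,7) = (f(1,0),f(0,1),f(1,1))
replace slot 1: 2·(3+7) − 5 = 15 → (15,3,7)

15,3,7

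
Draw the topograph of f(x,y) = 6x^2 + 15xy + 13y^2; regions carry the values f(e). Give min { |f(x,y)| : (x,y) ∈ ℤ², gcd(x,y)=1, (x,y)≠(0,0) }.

translate: b→3 (≡15 mod 12), so (6,15,13)→(6,3,4)
flip: (6,3,4)→(4,-3,6)
reduced (well bottom): (4,-3,6) with a≤c, −a<b≤a
well minimum = a = 4

4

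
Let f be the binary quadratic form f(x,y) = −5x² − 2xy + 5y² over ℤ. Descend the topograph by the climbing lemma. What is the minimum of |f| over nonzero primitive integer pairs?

descent: ρ → (5,2,-5)  [lands on river]
river: ρ → (-5,8,2)
river: ρ → (2,8,-5)
river: ρ → (-5,2,5)
river: ρ → (5,8,-2)
river: ρ → (-2,8,5)
closes: descent 1, river 6
min |a| on river = 2

2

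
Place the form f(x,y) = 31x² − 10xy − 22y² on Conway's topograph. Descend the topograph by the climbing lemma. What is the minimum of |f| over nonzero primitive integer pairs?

descent: ρ → (-22,10,31)  [lands on river]
river: ρ → (31,52,-1)
river: ρ → (-1,52,31)
river: ρ → (31,10,-22)
river: ρ → (-22,34,19)
river: ρ → (19,42,-14)
river: ρ → (-14,42,19)
river: ρ → (19,34,-22)
closes: descent 1, river 8
min |a| on river = 1

1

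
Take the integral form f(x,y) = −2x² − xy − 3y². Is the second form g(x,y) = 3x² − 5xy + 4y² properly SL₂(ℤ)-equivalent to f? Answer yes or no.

D₁ = -23, D₂ = -23
f is negative-definite; reduce −f:
−f: reduced (well bottom): (2,1,3) with a≤c, −a<b≤a
flip sign back: reduced form of f is (-2,-1,-3)
g: translate: b→1 (≡-5 mod 6), so (3,-5,4)→(3,1,2)
g: flip: (3,1,2)→(2,-1,3)
g: reduced (well bottom): (2,-1,3) with a≤c, −a<b≤a
reduced forms (-2, -1, -3) vs (2, -1, 3) ⇒ inequivalent

no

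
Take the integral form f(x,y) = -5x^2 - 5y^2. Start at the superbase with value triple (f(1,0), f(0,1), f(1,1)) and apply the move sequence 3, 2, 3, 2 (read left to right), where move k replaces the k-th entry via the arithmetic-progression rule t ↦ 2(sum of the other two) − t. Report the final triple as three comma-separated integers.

start (-5,-5,-10) = (f(1,0),f(0,1),f(1,1))
replace slot 3: 2·((-5)+(-5)) − (-10) = -10 → (-5,-5,-10)
replace slot 2: 2·((-5)+(-10)) − (-5) = -25 → (-5,-25,-10)
replace slot 3: 2·((-5)+(-25)) − (-10) = -50 → (-5,-25,-50)
replace slot 2: 2·((-5)+(-50)) − (-25) = -85 → (-5,-85,-50)

-5,-85,-50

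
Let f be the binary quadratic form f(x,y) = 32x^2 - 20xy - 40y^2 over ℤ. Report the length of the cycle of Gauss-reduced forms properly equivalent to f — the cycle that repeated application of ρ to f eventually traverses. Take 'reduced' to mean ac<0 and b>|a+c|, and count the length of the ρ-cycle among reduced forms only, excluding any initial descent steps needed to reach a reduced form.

D = 5520, ⌊√D⌋ = 74
descent: ρ → (-40,20,32)  [lands on river]
river: ρ → (32,44,-28)
river: ρ → (-28,68,8)
river: ρ → (8,60,-60)
river: ρ → (-60,60,8)
river: ρ → (8,68,-28)
river: ρ → (-28,44,32)
river: ρ → (32,20,-40)
river: ρ → (-40,60,12)
river: ρ → (12,60,-40)
ρ-cycle length = 10 (tail of 1 descent step not counted)

10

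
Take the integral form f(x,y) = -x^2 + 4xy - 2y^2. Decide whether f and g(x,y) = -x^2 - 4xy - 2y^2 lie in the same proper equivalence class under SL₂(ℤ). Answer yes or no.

D₁ = 8, D₂ = 8
river cycle of f (length 2): (1, 2, -1), (-1, 2, 1)
river cycle of g (length 2): (1, 2, -1), (-1, 2, 1)
cycles coincide ⇒ equivalent

yes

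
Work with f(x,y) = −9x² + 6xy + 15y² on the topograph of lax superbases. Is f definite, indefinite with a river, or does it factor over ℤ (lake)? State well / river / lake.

D = b²−4ac = 6² − 4·(-9)·15 = 576
D = 24² is a perfect square ⇒ form factors over ℤ ⇒ lakes

lake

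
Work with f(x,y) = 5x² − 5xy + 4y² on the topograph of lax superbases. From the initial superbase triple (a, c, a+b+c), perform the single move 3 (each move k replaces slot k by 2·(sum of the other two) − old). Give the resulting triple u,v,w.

start (5,4,4) = (f(1,0),f(0,1),f(1,1))
replace slot 3: 2·(5+4) − 4 = 14 → (5,4,14)

5,4,14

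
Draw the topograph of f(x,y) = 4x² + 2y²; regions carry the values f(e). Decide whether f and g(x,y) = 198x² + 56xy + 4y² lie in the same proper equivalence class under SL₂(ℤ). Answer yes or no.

D₁ = -32, D₂ = -32
f: flip: (4,0,2)→(2,0,4)
f: reduced (well bottom): (2,0,4) with a≤c, −a<b≤a
g: flip: (198,56,4)→(4,-56,198)
g: translate: b→0 (≡-56 mod 8), so (4,-56,198)→(4,0,2)
g: flip: (4,0,2)→(2,0,4)
g: reduced (well bottom): (2,0,4) with a≤c, −a<b≤a
reduced forms (2, 0, 4) vs (2, 0, 4) ⇒ equivalent

yes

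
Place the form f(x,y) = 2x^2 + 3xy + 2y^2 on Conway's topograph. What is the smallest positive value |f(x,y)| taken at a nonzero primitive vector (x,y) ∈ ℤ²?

translate: b→-1 (≡3 mod 4), so (2,3,2)→(2,-1,1)
flip: (2,-1,1)→(1,1,2)
reduced (well bottom): (1,1,2) with a≤c, −a<b≤a
well minimum = a = 1

1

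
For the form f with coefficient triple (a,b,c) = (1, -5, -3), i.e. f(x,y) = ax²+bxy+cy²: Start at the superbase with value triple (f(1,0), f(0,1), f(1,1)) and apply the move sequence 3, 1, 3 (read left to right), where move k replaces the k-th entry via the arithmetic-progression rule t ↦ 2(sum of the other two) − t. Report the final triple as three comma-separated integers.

start (1,-3,-7) = (f(1,0),f(0,1),f(1,1))
replace slot 3: 2·(1+(-3)) − (-7) = 3 → (1,-3,3)
replace slot 1: 2·((-3)+3) − 1 = -1 → (-1,-3,3)
replace slot 3: 2·((-1)+(-3)) − 3 = -11 → (-1,-3,-11)

-1,-3,-11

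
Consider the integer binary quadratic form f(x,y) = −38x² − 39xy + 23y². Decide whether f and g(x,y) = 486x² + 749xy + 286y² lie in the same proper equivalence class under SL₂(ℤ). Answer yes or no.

D₁ = 5017, D₂ = 5017
river cycle of f (length 42): (23, 39, -38), (-38, 37, 24), (24, 59, -16), (-16, 69, 4), (4, 67, -33), (-33, 65, 6), (6, 67, -22), (-22, 65, 9), (9, 61, -36), (-36, 11, 34), … (32 more)
river cycle of g (length 42): (23, 39, -38), (-38, 37, 24), (24, 59, -16), (-16, 69, 4), (4, 67, -33), (-33, 65, 6), (6, 67, -22), (-22, 65, 9), (9, 61, -36), (-36, 11, 34), … (32 more)
cycles coincide ⇒ equivalent

yes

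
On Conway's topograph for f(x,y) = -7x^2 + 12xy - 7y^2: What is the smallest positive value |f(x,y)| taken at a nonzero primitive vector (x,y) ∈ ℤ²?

translate: b→2 (≡-12 mod 14), so (7,-12,7)→(7,2,2)
flip: (7,2,2)→(2,-2,7)
translate: b→2 (≡-2 mod 4), so (2,-2,7)→(2,2,7)
reduced (well bottom): (2,2,7) with a≤c, −a<b≤a
well minimum |f| = |-2| = 2 (negative-definite)

2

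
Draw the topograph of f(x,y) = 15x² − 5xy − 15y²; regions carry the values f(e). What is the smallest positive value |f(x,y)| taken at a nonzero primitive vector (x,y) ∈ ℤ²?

descent: ρ → (-15,5,15)  [lands on river]
river: ρ → (15,25,-5)
river: ρ → (-5,25,15)
river: ρ → (15,5,-15)
river: ρ → (-15,25,5)
river: ρ → (5,25,-15)
closes: descent 1, river 6
min |a| on river = 5

5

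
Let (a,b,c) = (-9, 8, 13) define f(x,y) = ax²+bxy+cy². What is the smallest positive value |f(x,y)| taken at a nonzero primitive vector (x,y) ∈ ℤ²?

river: ρ → (13,18,-4)
river: ρ → (-4,22,3)
river: ρ → (3,20,-11)
river: ρ → (-11,2,12)
river: ρ → (12,22,-1)
river: ρ → (-1,22,12)
river: ρ → (12,2,-11)
river: ρ → (-11,20,3)
river: ρ → (3,22,-4)
river: ρ → (-4,18,13)
river: ρ → (13,8,-9)
river: ρ → (-9,10,12)
river: ρ → (12,14,-7)
river: ρ → (-7,14,12)
river: ρ → (12,10,-9)
river: ρ → (-9,8,13)
closes: descent 0, river 16
min |a| on river = 1

1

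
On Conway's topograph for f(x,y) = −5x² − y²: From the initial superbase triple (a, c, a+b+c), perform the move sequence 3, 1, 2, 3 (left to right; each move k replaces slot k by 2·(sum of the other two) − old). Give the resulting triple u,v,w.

start (-5,-1,-6) = (f(1,0),f(0,1),f(1,1))
replace slot 3: 2·((-5)+(-1)) − (-6) = -6 → (-5,-1,-6)
replace slot 1: 2·((-1)+(-6)) − (-5) = -9 → (-9,-1,-6)
replace slot 2: 2·((-9)+(-6)) − (-1) = -29 → (-9,-29,-6)
replace slot 3: 2·((-9)+(-29)) − (-6) = -70 → (-9,-29,-70)

-9,-29,-70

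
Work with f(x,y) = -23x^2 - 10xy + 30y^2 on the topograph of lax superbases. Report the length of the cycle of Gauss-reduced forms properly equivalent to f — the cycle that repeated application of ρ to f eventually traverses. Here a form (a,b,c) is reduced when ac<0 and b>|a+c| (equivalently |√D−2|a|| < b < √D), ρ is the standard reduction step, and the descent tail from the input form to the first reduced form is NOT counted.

D = 2860, ⌊√D⌋ = 53
descent: ρ → (30,10,-23)  [lands on river]
river: ρ → (-23,36,17)
river: ρ → (17,32,-27)
river: ρ → (-27,22,22)
river: ρ → (22,22,-27)
river: ρ → (-27,32,17)
river: ρ → (17,36,-23)
river: ρ → (-23,10,30)
river: ρ → (30,50,-3)
river: ρ → (-3,52,13)
river: ρ → (13,52,-3)
river: ρ → (-3,50,30)
ρ-cycle length = 12 (tail of 1 descent step not counted)

12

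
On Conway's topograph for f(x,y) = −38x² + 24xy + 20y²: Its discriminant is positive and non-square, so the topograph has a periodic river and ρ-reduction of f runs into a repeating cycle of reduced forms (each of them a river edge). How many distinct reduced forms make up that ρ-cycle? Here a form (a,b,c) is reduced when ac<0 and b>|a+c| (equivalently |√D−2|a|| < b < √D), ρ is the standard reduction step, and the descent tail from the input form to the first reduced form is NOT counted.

D = 3616, ⌊√D⌋ = 60
river: ρ → (20,56,-6)
river: ρ → (-6,52,38)
river: ρ → (38,24,-20)
river: ρ → (-20,56,6)
river: ρ → (6,52,-38)
river: ρ → (-38,24,20)
ρ-cycle length = 6 (tail of 0 descent steps not counted)

6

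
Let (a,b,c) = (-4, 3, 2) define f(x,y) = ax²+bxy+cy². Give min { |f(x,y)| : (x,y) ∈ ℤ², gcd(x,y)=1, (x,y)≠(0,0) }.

river: ρ → (2,5,-2)
river: ρ → (-2,3,4)
river: ρ → (4,5,-1)
river: ρ → (-1,5,4)
river: ρ → (4,3,-2)
river: ρ → (-2,5,2)
river: ρ → (2,3,-4)
river: ρ → (-4,5,1)
river: ρ → (1,5,-4)
river: ρ → (-4,3,2)
closes: descent 0, river 10
min |a| on river = 1

1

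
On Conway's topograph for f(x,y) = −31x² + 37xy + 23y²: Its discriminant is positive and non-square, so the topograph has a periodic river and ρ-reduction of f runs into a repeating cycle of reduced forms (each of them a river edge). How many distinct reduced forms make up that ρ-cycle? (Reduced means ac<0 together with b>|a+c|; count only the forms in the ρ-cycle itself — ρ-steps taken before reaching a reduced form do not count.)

D = 4221, ⌊√D⌋ = 64
river: ρ → (23,55,-13)
river: ρ → (-13,49,35)
river: ρ → (35,21,-27)
river: ρ → (-27,33,29)
river: ρ → (29,25,-31)
river: ρ → (-31,37,23)
ρ-cycle length = 6 (tail of 0 descent steps not counted)

6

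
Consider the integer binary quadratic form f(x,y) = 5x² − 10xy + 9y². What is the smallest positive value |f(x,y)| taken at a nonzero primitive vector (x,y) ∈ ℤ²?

translate: b→0 (≡-10 mod 10), so (5,-10,9)→(5,0,4)
flip: (5,0,4)→(4,0,5)
reduced (well bottom): (4,0,5) with a≤c, −a<b≤a
well minimum = a = 4

4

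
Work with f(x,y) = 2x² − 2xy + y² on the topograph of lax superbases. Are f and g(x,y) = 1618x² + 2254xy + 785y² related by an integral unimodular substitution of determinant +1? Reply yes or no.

D₁ = -4, D₂ = -4
f: translate: b→2 (≡-2 mod 4), so (2,-2,1)→(2,2,1)
f: flip: (2,2,1)→(1,-2,2)
f: translate: b→0 (≡-2 mod 2), so (1,-2,2)→(1,0,1)
f: reduced (well bottom): (1,0,1) with a≤c, −a<b≤a
g: translate: b→-982 (≡2254 mod 3236), so (1618,2254,785)→(1618,-982,149)
g: flip: (1618,-982,149)→(149,982,1618)
g: translate: b→88 (≡982 mod 298), so (149,982,1618)→(149,88,13)
g: flip: (149,88,13)→(13,-88,149)
g: translate: b→-10 (≡-88 mod 26), so (13,-88,149)→(13,-10,2)
g: flip: (13,-10,2)→(2,10,13)
g: translate: b→2 (≡10 mod 4), so (2,10,13)→(2,2,1)
g: flip: (2,2,1)→(1,-2,2)
g: translate: b→0 (≡-2 mod 2), so (1,-2,2)→(1,0,1)
g: reduced (well bottom): (1,0,1) with a≤c, −a<b≤a
reduced forms (1, 0, 1) vs (1, 0, 1) ⇒ equivalent

yes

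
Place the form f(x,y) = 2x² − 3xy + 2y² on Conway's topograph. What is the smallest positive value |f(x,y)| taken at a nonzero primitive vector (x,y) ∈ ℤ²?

translate: b→1 (≡-3 mod 4), so (2,-3,2)→(2,1,1)
flip: (2,1,1)→(1,-1,2)
translate: b→1 (≡-1 mod 2), so (1,-1,2)→(1,1,2)
reduced (well bottom): (1,1,2) with a≤c, −a<b≤a
well minimum = a = 1

1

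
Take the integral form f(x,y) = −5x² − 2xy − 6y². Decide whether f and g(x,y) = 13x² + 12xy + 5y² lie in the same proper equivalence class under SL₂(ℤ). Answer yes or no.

D₁ = -116, D₂ = -116
f is negative-definite; reduce −f:
−f: reduced (well bottom): (5,2,6) with a≤c, −a<b≤a
flip sign back: reduced form of f is (-5,-2,-6)
g: flip: (13,12,5)→(5,-12,13)
g: translate: b→-2 (≡-12 mod 10), so (5,-12,13)→(5,-2,6)
g: reduced (well bottom): (5,-2,6) with a≤c, −a<b≤a
reduced forms (-5, -2, -6) vs (5, -2, 6) ⇒ inequivalent

no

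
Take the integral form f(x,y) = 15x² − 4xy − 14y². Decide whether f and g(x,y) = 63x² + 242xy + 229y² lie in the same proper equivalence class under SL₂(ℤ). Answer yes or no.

D₁ = 856, D₂ = 856
river cycle of f (length 26): (-14, 4, 15), (15, 26, -3), (-3, 28, 6), (6, 20, -19), (-19, 18, 7), (7, 24, -10), (-10, 16, 15), (15, 14, -11), (-11, 8, 18), (18, 28, -1), … (16 more)
river cycle of g (length 26): (-3, 28, 6), (6, 20, -19), (-19, 18, 7), (7, 24, -10), (-10, 16, 15), (15, 14, -11), (-11, 8, 18), (18, 28, -1), (-1, 28, 18), (18, 8, -11), … (16 more)
cycles coincide ⇒ equivalent

yes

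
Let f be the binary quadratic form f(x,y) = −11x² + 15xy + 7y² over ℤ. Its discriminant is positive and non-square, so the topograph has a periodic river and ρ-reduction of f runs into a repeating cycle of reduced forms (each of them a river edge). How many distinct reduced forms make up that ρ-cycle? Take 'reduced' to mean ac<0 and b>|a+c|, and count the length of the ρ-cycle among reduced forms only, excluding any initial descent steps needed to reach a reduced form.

D = 533, ⌊√D⌋ = 23
river: ρ → (7,13,-13)
river: ρ → (-13,13,7)
river: ρ → (7,15,-11)
river: ρ → (-11,7,11)
river: ρ → (11,15,-7)
river: ρ → (-7,13,13)
river: ρ → (13,13,-7)
river: ρ → (-7,15,11)
river: ρ → (11,7,-11)
river: ρ → (-11,15,7)
ρ-cycle length = 10 (tail of 0 descent steps not counted)

10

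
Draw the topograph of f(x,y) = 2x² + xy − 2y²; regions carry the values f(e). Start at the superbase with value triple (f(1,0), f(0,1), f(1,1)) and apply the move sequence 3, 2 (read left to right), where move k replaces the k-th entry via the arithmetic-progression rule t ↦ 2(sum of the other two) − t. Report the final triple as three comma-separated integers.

start (2,-2,1) = (f(1,0),f(0,1),f(1,1))
replace slot 3: 2·(2+(-2)) − 1 = -1 → (2,-2,-1)
replace slot 2: 2·(2+(-1)) − (-2) = 4 → (2,4,-1)

2,4,-1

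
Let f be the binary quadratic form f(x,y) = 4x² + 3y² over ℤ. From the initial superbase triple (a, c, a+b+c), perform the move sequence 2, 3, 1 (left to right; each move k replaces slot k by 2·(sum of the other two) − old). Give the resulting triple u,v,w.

start (4,3,7) = (f(1,0),f(0,1),f(1,1))
replace slot 2: 2·(4+7) − 3 = 19 → (4,19,7)
replace slot 3: 2·(4+19) − 7 = 39 → (4,19,39)
replace slot 1: 2·(19+39) − 4 = 112 → (112,19,39)

112,19,39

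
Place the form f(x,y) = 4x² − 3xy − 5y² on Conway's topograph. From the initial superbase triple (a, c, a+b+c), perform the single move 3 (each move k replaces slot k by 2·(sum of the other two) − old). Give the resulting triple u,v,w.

start (4,-5,-4) = (f(1,0),f(0,1),f(1,1))
replace slot 3: 2·(4+(-5)) − (-4) = 2 → (4,-5,2)

4,-5,2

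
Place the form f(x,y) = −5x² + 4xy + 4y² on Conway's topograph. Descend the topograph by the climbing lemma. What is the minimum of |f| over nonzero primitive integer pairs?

river: ρ → (4,4,-5)
river: ρ → (-5,6,3)
river: ρ → (3,6,-5)
river: ρ → (-5,4,4)
closes: descent 0, river 4
min |a| on river = 3

3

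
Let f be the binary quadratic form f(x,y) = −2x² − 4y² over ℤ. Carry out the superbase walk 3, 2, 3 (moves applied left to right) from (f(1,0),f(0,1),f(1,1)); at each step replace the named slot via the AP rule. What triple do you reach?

start (-2,-4,-6) = (f(1,0),f(0,1),f(1,1))
replace slot 3: 2·((-2)+(-4)) − (-6) = -6 → (-2,-4,-6)
replace slot 2: 2·((-2)+(-6)) − (-4) = -12 → (-2,-12,-6)
replace slot 3: 2·((-2)+(-12)) − (-6) = -22 → (-2,-12,-22)

-2,-12,-22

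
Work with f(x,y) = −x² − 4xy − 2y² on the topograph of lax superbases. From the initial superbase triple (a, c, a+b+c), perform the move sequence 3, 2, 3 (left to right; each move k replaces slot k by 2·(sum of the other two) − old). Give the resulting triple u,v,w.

start (-1,-2,-7) = (f(1,0),f(0,1),f(1,1))
replace slot 3: 2·((-1)+(-2)) − (-7) = 1 → (-1,-2,1)
replace slot 2: 2·((-1)+1) − (-2) = 2 → (-1,2,1)
replace slot 3: 2·((-1)+2) − 1 = 1 → (-1,2,1)

-1,2,1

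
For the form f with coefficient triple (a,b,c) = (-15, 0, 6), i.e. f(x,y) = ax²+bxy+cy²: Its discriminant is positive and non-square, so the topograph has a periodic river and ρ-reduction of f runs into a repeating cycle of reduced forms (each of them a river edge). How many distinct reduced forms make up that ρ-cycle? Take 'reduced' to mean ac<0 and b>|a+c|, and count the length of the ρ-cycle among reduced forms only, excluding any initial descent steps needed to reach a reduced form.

D = 360, ⌊√D⌋ = 18
descent: ρ → (6,12,-9)  [lands on river]
river: ρ → (-9,6,9)
river: ρ → (9,12,-6)
river: ρ → (-6,12,9)
river: ρ → (9,6,-9)
river: ρ → (-9,12,6)
ρ-cycle length = 6 (tail of 1 descent step not counted)

6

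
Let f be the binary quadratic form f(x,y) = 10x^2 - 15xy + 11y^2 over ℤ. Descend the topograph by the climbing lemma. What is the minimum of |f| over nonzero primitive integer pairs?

translate: b→5 (≡-15 mod 20), so (10,-15,11)→(10,5,6)
flip: (10,5,6)→(6,-5,10)
reduced (well bottom): (6,-5,10) with a≤c, −a<b≤a
well minimum = a = 6

6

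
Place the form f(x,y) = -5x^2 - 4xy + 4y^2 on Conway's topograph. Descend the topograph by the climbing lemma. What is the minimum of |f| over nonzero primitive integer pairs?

descent: ρ → (4,4,-5)  [lands on river]
river: ρ → (-5,6,3)
river: ρ → (3,6,-5)
river: ρ → (-5,4,4)
closes: descent 1, river 4
min |a| on river = 3

3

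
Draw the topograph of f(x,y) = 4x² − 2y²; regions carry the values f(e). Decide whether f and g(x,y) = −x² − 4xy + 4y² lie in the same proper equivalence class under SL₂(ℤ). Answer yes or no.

D₁ = 32, D₂ = 32
river cycle of f (length 2): (-2, 4, 2), (2, 4, -2)
river cycle of g (length 2): (4, 4, -1), (-1, 4, 4)
cycles differ ⇒ inequivalent

no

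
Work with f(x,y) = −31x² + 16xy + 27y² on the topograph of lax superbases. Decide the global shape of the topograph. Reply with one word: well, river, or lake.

D = b²−4ac = 16² − 4·(-31)·27 = 3604
D > 0 non-square ⇒ indefinite ⇒ periodic river

river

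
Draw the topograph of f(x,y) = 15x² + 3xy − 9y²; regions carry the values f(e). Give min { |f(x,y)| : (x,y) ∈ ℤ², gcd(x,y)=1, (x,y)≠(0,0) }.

descent: ρ → (-9,15,9)  [lands on river]
river: ρ → (9,21,-3)
river: ρ → (-3,21,9)
river: ρ → (9,15,-9)
river: ρ → (-9,21,3)
river: ρ → (3,21,-9)
closes: descent 1, river 6
min |a| on river = 3

3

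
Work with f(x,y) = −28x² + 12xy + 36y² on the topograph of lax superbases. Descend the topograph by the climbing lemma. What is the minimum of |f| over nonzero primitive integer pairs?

river: ρ → (36,60,-4)
river: ρ → (-4,60,36)
river: ρ → (36,12,-28)
river: ρ → (-28,44,20)
river: ρ → (20,36,-36)
river: ρ → (-36,36,20)
river: ρ → (20,44,-28)
river: ρ → (-28,12,36)
closes: descent 0, river 8
min |a| on river = 4

4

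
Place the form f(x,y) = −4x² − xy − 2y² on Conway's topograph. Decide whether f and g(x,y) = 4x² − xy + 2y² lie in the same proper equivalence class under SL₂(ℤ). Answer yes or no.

D₁ = -31, D₂ = -31
f is negative-definite; reduce −f:
−f: flip: (4,1,2)→(2,-1,4)
−f: reduced (well bottom): (2,-1,4) with a≤c, −a<b≤a
flip sign back: reduced form of f is (-2,1,-4)
g: flip: (4,-1,2)→(2,1,4)
g: reduced (well bottom): (2,1,4) with a≤c, −a<b≤a
reduced forms (-2, 1, -4) vs (2, 1, 4) ⇒ inequivalent

no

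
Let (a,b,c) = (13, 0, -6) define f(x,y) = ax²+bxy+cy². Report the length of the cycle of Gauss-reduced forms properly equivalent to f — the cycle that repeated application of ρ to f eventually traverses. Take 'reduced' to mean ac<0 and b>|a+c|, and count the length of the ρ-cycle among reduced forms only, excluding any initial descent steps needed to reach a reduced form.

D = 312, ⌊√D⌋ = 17
descent: ρ → (-6,12,7)  [lands on river]
river: ρ → (7,16,-2)
river: ρ → (-2,16,7)
river: ρ → (7,12,-6)
ρ-cycle length = 4 (tail of 1 descent step not counted)

4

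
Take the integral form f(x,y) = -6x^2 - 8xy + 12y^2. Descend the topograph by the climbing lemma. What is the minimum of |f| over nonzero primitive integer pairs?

descent: ρ → (12,8,-6)  [lands on river]
river: ρ → (-6,16,4)
river: ρ → (4,16,-6)
river: ρ → (-6,8,12)
river: ρ → (12,16,-2)
river: ρ → (-2,16,12)
closes: descent 1, river 6
min |a| on river = 2

2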